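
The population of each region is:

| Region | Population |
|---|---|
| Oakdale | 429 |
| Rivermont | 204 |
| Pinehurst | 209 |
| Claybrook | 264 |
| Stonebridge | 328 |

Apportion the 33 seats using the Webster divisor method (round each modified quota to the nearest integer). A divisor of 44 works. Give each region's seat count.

With modified divisor 44: modified quotas Oakdale 9.750, Rivermont 4.636, Pinehurst 4.750, Claybrook 6.000, Stonebridge 7.455.
Rounding to the nearest integer: Oakdale 10, Rivermont 5, Pinehurst 5, Claybrook 6, Stonebridge 7 (total 33).

Oakdale=10, Rivermont=5, Pinehurst=5, Claybrook=6, Stonebridge=7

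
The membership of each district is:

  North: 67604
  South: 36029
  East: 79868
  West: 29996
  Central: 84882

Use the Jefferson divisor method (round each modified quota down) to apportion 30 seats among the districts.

Standard divisor 298379/30 ≈ 9945.967; standard quotas: North 6.797, South 3.622, East 8.030, West 3.016, Central 8.534.
Rounding down gives 6, 3, 8, 3, 8 = 28 seats, so the divisor must be adjusted.
With modified divisor 9200: modified quotas North 7.348, South 3.916, East 8.681, West 3.260, Central 9.226.
Rounding down: North 7, South 3, East 8, West 3, Central 9 (total 30).

North=7, South=3, East=8, West=3, Central=9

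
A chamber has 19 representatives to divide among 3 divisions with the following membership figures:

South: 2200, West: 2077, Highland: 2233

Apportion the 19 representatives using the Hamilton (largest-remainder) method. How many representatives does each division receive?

South: 6, West: 6, Highland: 7

Total 6510; standard divisor 6510/19 ≈ 342.632.
Standard quotas: South 6.421, West 6.062, Highland 6.517.
Lower quotas: South 6, West 6, Highland 6 (sum 18, leaving 1 seat).
Remainders in descending order: Highland 0.517, South 0.421, West 0.062.
Largest remainder: Highland receives the extra seat.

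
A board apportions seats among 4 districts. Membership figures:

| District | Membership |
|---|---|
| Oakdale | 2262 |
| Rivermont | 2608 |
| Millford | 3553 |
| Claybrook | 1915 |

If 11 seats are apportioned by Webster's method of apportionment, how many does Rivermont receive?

3

Standard divisor 10338/11 ≈ 939.818; standard quotas: Oakdale 2.407, Rivermont 2.775, Millford 3.781, Claybrook 2.038.
Rounding to the nearest integer gives Oakdale 2, Rivermont 3, Millford 4, Claybrook 2 — total 11, matching the house size, so no adjustment is needed.
Rivermont receives 3.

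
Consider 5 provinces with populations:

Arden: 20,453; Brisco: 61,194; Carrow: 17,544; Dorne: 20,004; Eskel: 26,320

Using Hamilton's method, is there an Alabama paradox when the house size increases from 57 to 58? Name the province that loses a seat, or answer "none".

At 57 seats: Arden 8, Brisco 24, Carrow 7, Dorne 8, Eskel 10.
At 58 seats: Arden 8, Brisco 24, Carrow 7, Dorne 8, Eskel 11.
No province's allocation decreased.

none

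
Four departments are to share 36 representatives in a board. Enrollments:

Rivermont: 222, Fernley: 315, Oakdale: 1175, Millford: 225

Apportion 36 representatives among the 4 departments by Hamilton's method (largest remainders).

Rivermont 4; Fernley 6; Oakdale 22; Millford 4

Total 1937; standard divisor 1937/36 ≈ 53.806.
Standard quotas: Rivermont 4.126, Fernley 5.854, Oakdale 21.838, Millford 4.182.
Lower quotas: Rivermont 4, Fernley 5, Oakdale 21, Millford 4 (sum 34, leaving 2 seats).
Remainders in descending order: Fernley 0.854, Oakdale 0.838, Millford 0.182, Rivermont 0.126.
The surplus seats go to Fernley, Oakdale.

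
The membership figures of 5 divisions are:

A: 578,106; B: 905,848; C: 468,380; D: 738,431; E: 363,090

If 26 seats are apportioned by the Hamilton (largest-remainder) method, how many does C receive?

4

Total 3053855; standard divisor 3053855/26 ≈ 117455.962.
Standard quotas: A 4.9219, B 7.7122, C 3.9877, D 6.2869, E 3.0913.
Lower quotas: A 4, B 7, C 3, D 6, E 3 (sum 23, leaving 3 seats).
Remainders in descending order: C 0.9877, A 0.9219, B 0.7122, D 0.2869, E 0.0913.
Largest remainders: C, A, B receive the extra seats.
C receives 4.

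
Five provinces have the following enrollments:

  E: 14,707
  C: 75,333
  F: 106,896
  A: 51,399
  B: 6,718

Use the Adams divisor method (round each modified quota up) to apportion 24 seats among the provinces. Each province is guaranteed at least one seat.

Standard divisor 255053/24 ≈ 10627.208; standard quotas: E 1.384, C 7.089, F 10.059, A 4.837, B 0.632.
Rounding up gives 2, 8, 11, 5, 1 = 27 seats, so the divisor must be adjusted.
With modified divisor 12200: modified quotas E 1.205, C 6.175, F 8.762, A 4.213, B 0.551.
Rounding up: E 2, C 7, F 9, A 5, B 1 (total 24).

E 2, C 7, F 9, A 5, B 1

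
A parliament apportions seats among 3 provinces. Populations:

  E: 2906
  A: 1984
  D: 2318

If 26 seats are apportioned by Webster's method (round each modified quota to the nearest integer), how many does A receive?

7

Standard divisor 7208/26 ≈ 277.231; standard quotas: E 10.482, A 7.156, D 8.361.
Rounding to the nearest integer gives 10, 7, 8 = 25 seats, so the divisor must be adjusted.
With modified divisor 275: modified quotas E 10.567, A 7.215, D 8.429.
Rounding to the nearest integer: E 11, A 7, D 8 (total 26).
A receives 7.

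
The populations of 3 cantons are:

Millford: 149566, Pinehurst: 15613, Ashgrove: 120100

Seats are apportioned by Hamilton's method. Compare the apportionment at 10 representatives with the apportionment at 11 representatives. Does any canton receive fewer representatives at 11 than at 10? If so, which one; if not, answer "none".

Pinehurst

At 10 seats: Millford 5, Pinehurst 1, Ashgrove 4.
At 11 seats: Millford 6, Pinehurst 0, Ashgrove 5.
Pinehurst drops from 1 to 0.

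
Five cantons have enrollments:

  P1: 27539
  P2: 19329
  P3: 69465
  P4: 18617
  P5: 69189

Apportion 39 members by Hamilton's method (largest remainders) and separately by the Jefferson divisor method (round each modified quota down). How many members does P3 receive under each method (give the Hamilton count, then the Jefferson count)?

13 and 14

Hamilton: P1 5, P2 4, P3 13, P4 4, P5 13.
Jefferson: P1 5, P2 3, P3 14, P4 3, P5 14.
P3 gets 13 under Hamilton and 14 under Jefferson.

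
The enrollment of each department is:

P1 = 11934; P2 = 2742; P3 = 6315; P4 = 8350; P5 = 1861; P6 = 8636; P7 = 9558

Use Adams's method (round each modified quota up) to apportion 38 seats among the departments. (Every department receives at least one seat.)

P1=9, P2=2, P3=5, P4=6, P5=2, P6=7, P7=7

Standard divisor 49396/38 ≈ 1299.895; standard quotas: P1 9.181, P2 2.109, P3 4.858, P4 6.424, P5 1.432, P6 6.644, P7 7.353.
Rounding up gives 10, 3, 5, 7, 2, 7, 8 = 42 seats, so the divisor must be adjusted.
With modified divisor 1400: modified quotas P1 8.524, P2 1.959, P3 4.511, P4 5.964, P5 1.329, P6 6.169, P7 6.827.
Rounding up: P1 9, P2 2, P3 5, P4 6, P5 2, P6 7, P7 7 (total 38).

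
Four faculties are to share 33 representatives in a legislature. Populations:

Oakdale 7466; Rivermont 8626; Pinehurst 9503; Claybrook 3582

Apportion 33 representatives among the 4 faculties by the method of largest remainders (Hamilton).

Total 29177; standard divisor 29177/33 ≈ 884.152.
Standard quotas: Oakdale 8.4443, Rivermont 9.7562, Pinehurst 10.7482, Claybrook 4.0513.
Lower quotas: Oakdale 8, Rivermont 9, Pinehurst 10, Claybrook 4 (sum 31, leaving 2 seats).
Remainders in descending order: Rivermont 0.7562, Pinehurst 0.7482, Oakdale 0.4443, Claybrook 0.0513.
Largest remainders: Rivermont, Pinehurst receive the extra seats.

Oakdale 8; Rivermont 10; Pinehurst 11; Claybrook 4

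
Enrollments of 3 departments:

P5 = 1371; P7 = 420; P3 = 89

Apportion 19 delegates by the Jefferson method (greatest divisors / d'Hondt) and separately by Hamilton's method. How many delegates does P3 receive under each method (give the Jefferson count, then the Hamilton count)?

Jefferson: P5 15, P7 4, P3 0.
Hamilton: P5 14, P7 4, P3 1.
P3 gets 0 under Jefferson and 1 under Hamilton.

0 and 1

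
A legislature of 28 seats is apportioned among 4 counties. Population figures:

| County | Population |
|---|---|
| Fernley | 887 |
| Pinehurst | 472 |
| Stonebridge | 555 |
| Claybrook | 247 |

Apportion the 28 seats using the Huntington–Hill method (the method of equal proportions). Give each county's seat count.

With divisor 76: modified quotas Fernley 11.671, Pinehurst 6.211, Stonebridge 7.303, Claybrook 3.250.
Geometric-mean thresholds: Fernley √(11·12)=11.489, Pinehurst √(6·7)=6.481, Stonebridge √(7·8)=7.483, Claybrook √(3·4)=3.464.
Each quota rounded against its threshold gives Fernley 12, Pinehurst 6, Stonebridge 7, Claybrook 3 (total 28).

Fernley=12, Pinehurst=6, Stonebridge=7, Claybrook=3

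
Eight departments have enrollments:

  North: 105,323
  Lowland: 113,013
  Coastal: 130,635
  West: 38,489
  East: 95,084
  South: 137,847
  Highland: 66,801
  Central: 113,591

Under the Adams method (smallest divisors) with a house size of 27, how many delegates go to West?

2

Standard divisor 800783/27 ≈ 29658.63; standard quotas: North 3.551, Lowland 3.810, Coastal 4.405, West 1.298, East 3.206, South 4.648, Highland 2.252, Central 3.830.
Rounding up gives 4, 4, 5, 2, 4, 5, 3, 4 = 31 seats, so the divisor must be adjusted.
With modified divisor 34800: modified quotas North 3.027, Lowland 3.248, Coastal 3.754, West 1.106, East 2.732, South 3.961, Highland 1.920, Central 3.264.
Rounding up: North 4, Lowland 4, Coastal 4, West 2, East 3, South 4, Highland 2, Central 4 (total 27).
West receives 2.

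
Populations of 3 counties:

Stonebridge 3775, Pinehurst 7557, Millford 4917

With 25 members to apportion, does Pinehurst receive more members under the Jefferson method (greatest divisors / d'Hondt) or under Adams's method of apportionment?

Jefferson: Stonebridge 6, Pinehurst 12, Millford 7.
Adams: Stonebridge 6, Pinehurst 11, Millford 8.
Pinehurst gets 12 under Jefferson and 11 under Adams.

Jefferson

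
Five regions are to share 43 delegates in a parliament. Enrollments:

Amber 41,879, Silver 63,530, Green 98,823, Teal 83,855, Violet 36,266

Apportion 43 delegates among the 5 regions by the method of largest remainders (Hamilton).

Amber 6, Silver 8, Green 13, Teal 11, Violet 5

Standard divisor: 324353 ÷ 43 ≈ 7543.093.
Standard quotas: Amber 5.5520, Silver 8.4223, Green 13.1011, Teal 11.1168, Violet 4.8078.
Lower quotas: Amber 5, Silver 8, Green 13, Teal 11, Violet 4 (sum 41, leaving 2 seats).
Remainders in descending order: Violet 0.8078, Amber 0.5520, Silver 0.4223, Teal 0.1168, Green 0.1011.
Largest remainders: Violet, Amber receive the extra seats.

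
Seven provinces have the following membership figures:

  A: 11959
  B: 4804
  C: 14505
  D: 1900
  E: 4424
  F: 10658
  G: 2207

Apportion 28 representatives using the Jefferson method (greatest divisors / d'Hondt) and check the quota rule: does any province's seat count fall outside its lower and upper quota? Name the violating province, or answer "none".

none

Standard quotas: A 6.636, B 2.666, C 8.049, D 1.054, E 2.455, F 5.914, G 1.225.
Jefferson allocation: A 7, B 2, C 9, D 1, E 2, F 6, G 1.
Every allocation lies between the lower and upper quota.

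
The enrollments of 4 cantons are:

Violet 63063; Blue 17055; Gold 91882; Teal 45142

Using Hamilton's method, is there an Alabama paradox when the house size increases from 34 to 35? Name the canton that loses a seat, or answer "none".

none

At 34 seats: Violet 10, Blue 3, Gold 14, Teal 7.
At 35 seats: Violet 10, Blue 3, Gold 15, Teal 7.
No canton's allocation decreased.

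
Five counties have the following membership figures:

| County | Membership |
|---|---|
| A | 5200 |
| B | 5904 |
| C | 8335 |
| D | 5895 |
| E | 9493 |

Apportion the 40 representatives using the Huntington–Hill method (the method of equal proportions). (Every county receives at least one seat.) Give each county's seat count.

With divisor 892: modified quotas A 5.830, B 6.619, C 9.344, D 6.609, E 10.642.
Geometric-mean thresholds: A √(5·6)=5.477, B √(6·7)=6.481, C √(9·10)=9.487, D √(6·7)=6.481, E √(10·11)=10.488.
Each quota rounded against its threshold gives A 6, B 7, C 9, D 7, E 11 (total 40).

A 6, B 7, C 9, D 7, E 11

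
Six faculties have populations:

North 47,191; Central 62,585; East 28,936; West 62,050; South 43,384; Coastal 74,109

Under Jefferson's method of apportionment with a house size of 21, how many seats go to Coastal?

5

Standard divisor 318255/21 ≈ 15155; standard quotas: North 3.114, Central 4.130, East 1.909, West 4.094, South 2.863, Coastal 4.890.
Rounding down gives 3, 4, 1, 4, 2, 4 = 18 seats, so the divisor must be adjusted.
With modified divisor 13500: modified quotas North 3.496, Central 4.636, East 2.143, West 4.596, South 3.214, Coastal 5.490.
Rounding down: North 3, Central 4, East 2, West 4, South 3, Coastal 5 (total 21).
Coastal receives 5.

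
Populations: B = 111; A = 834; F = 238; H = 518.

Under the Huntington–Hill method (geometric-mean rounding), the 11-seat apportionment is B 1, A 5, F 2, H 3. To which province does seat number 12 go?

A

Priority for the next seat is population ÷ (√(s·(s+1))).
Priorities: B 78.489, A 152.267, F 97.163, H 149.534.
Highest priority: A.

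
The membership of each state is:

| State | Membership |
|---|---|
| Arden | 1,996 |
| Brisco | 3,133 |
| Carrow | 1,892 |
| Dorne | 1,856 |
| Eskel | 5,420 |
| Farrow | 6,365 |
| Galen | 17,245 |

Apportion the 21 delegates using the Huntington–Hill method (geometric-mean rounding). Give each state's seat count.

Arden 1, Brisco 2, Carrow 1, Dorne 1, Eskel 3, Farrow 4, Galen 9

With divisor 1828: modified quotas Arden 1.092, Brisco 1.714, Carrow 1.035, Dorne 1.015, Eskel 2.965, Farrow 3.482, Galen 9.434.
Geometric-mean thresholds: Arden √(1·2)=1.414, Brisco √(1·2)=1.414, Carrow √(1·2)=1.414, Dorne √(1·2)=1.414, Eskel √(2·3)=2.449, Farrow √(3·4)=3.464, Galen √(9·10)=9.487.
Each quota rounded against its threshold gives Arden 1, Brisco 2, Carrow 1, Dorne 1, Eskel 3, Farrow 4, Galen 9 (total 21).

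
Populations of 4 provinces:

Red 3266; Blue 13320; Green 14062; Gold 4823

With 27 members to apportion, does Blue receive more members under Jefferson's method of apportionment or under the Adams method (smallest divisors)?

Jefferson: Red 2, Blue 11, Green 11, Gold 3.
Adams: Red 3, Blue 10, Green 10, Gold 4.
Blue gets 11 under Jefferson and 10 under Adams.

Jefferson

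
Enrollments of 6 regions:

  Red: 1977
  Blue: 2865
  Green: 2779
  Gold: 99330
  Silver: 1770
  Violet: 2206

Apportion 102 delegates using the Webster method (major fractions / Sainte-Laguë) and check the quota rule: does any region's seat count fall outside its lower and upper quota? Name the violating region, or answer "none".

Standard quotas: Red 1.818, Blue 2.634, Green 2.555, Gold 91.336, Silver 1.628, Violet 2.028.
Webster allocation: Red 2, Blue 3, Green 3, Gold 90, Silver 2, Violet 2.
Gold has quota 91.336 (lower 91, upper 92) but receives 90 — outside the quota interval.

Gold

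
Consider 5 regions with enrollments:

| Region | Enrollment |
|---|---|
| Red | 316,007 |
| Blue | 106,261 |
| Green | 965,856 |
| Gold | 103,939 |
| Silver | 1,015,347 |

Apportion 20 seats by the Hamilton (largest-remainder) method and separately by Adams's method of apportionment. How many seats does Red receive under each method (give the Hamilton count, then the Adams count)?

Hamilton: Red 2, Blue 1, Green 8, Gold 1, Silver 8.
Adams: Red 3, Blue 1, Green 7, Gold 1, Silver 8.
Red gets 2 under Hamilton and 3 under Adams.

2 and 3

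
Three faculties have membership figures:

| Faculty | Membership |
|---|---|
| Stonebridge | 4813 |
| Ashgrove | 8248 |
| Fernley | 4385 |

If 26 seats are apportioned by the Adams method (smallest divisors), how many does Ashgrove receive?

Standard divisor 17446/26 ≈ 671; standard quotas: Stonebridge 7.173, Ashgrove 12.292, Fernley 6.535.
Rounding up gives 8, 13, 7 = 28 seats, so the divisor must be adjusted.
With modified divisor 700: modified quotas Stonebridge 6.876, Ashgrove 11.783, Fernley 6.264.
Rounding up: Stonebridge 7, Ashgrove 12, Fernley 7 (total 26).
Ashgrove receives 12.

12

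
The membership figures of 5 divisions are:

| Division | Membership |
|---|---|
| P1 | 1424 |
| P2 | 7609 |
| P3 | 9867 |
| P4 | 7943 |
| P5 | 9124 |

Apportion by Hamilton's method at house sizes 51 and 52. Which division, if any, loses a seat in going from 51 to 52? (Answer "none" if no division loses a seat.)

At 51 seats: P1 2, P2 11, P3 14, P4 11, P5 13.
At 52 seats: P1 2, P2 11, P3 14, P4 12, P5 13.
No division's allocation decreased.

none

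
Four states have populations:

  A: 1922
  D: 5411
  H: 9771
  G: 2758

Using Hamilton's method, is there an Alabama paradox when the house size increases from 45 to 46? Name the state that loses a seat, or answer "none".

At 45 seats: A 5, D 12, H 22, G 6.
At 46 seats: A 4, D 13, H 23, G 6.
A drops from 5 to 4.

A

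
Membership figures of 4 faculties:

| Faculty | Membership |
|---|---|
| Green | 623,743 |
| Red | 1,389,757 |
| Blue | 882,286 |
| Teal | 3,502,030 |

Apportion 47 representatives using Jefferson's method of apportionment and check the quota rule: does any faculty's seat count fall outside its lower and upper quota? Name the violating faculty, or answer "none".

Teal

Standard quotas: Green 4.582, Red 10.210, Blue 6.481, Teal 25.727.
Jefferson allocation: Green 4, Red 10, Blue 6, Teal 27.
Teal has quota 25.727 (lower 25, upper 26) but receives 27 — outside the quota interval.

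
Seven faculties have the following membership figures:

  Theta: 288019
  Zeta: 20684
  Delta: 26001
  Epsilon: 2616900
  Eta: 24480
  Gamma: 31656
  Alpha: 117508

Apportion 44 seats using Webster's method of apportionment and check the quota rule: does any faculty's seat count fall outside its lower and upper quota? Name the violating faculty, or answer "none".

Epsilon

Standard quotas: Theta 4.055, Zeta 0.291, Delta 0.366, Epsilon 36.843, Eta 0.345, Gamma 0.446, Alpha 1.654.
Webster allocation: Theta 4, Zeta 0, Delta 0, Epsilon 38, Eta 0, Gamma 0, Alpha 2.
Epsilon has quota 36.843 (lower 36, upper 37) but receives 38 — outside the quota interval.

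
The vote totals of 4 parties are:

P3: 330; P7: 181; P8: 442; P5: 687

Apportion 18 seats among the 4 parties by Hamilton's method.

Total 1640; standard divisor 1640/18 ≈ 91.111.
Standard quotas: P3 3.622, P7 1.987, P8 4.851, P5 7.540.
Lower quotas: P3 3, P7 1, P8 4, P5 7 (sum 15, leaving 3 seats).
Remainders in descending order: P7 0.987, P8 0.851, P3 0.622, P5 0.540.
The surplus seats go to P7, P8, P3.

P3: 4, P7: 2, P8: 5, P5: 7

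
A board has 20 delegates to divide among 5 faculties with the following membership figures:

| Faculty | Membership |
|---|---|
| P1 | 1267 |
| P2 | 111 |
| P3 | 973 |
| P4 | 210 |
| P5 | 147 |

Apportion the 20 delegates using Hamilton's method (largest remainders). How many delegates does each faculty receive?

The standard divisor is 2708/20 ≈ 135.4.
Standard quotas: P1 9.357, P2 0.820, P3 7.186, P4 1.551, P5 1.086.
Lower quotas: P1 9, P2 0, P3 7, P4 1, P5 1 (sum 18, leaving 2 seats).
Remainders in descending order: P2 0.820, P4 0.551, P1 0.357, P3 0.186, P5 0.086.
The surplus seats go to P2, P4.

P1: 9, P2: 1, P3: 7, P4: 2, P5: 1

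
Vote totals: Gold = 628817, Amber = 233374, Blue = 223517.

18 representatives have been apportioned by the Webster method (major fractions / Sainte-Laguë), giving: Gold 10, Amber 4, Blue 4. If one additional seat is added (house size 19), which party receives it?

Priority for the next seat is population ÷ (current seats + 0.5).
Priorities: Gold 59887.333, Amber 51860.889, Blue 49670.444.
Highest priority: Gold.

Gold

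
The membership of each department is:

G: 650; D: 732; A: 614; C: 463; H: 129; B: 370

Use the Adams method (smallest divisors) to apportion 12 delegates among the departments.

Standard divisor 2958/12 ≈ 246.5; standard quotas: G 2.637, D 2.970, A 2.491, C 1.878, H 0.523, B 1.501.
Rounding up gives 3, 3, 3, 2, 1, 2 = 14 seats, so the divisor must be adjusted.
With modified divisor 350: modified quotas G 1.857, D 2.091, A 1.754, C 1.323, H 0.369, B 1.057.
Rounding up: G 2, D 3, A 2, C 2, H 1, B 2 (total 12).

G: 2, D: 3, A: 2, C: 2, H: 1, B: 2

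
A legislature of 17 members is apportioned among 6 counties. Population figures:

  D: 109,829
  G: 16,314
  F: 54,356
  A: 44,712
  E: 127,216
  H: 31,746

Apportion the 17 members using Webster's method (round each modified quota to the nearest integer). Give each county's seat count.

D 5; G 1; F 2; A 2; E 6; H 1

Standard divisor 384173/17 ≈ 22598.412; standard quotas: D 4.860, G 0.722, F 2.405, A 1.979, E 5.629, H 1.405.
Rounding to the nearest integer gives D 5, G 1, F 2, A 2, E 6, H 1 — total 17, matching the house size, so no adjustment is needed.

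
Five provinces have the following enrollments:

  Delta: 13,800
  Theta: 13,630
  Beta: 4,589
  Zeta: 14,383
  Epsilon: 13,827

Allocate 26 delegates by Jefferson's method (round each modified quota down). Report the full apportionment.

Delta 6; Theta 6; Beta 2; Zeta 6; Epsilon 6

Standard divisor 60229/26 ≈ 2316.5; standard quotas: Delta 5.957, Theta 5.884, Beta 1.981, Zeta 6.209, Epsilon 5.969.
Rounding down gives 5, 5, 1, 6, 5 = 22 seats, so the divisor must be adjusted.
With modified divisor 2200: modified quotas Delta 6.273, Theta 6.195, Beta 2.086, Zeta 6.538, Epsilon 6.285.
Rounding down: Delta 6, Theta 6, Beta 2, Zeta 6, Epsilon 6 (total 26).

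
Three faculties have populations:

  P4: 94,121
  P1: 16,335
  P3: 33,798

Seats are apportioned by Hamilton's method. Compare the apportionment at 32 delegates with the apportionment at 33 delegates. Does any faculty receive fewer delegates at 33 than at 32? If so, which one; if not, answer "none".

none

At 32 seats: P4 21, P1 4, P3 7.
At 33 seats: P4 21, P1 4, P3 8.
No faculty's allocation decreased.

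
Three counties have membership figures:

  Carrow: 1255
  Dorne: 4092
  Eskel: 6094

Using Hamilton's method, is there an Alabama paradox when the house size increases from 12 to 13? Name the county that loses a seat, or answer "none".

At 12 seats: Carrow 1, Dorne 4, Eskel 7.
At 13 seats: Carrow 1, Dorne 5, Eskel 7.
No county's allocation decreased.

none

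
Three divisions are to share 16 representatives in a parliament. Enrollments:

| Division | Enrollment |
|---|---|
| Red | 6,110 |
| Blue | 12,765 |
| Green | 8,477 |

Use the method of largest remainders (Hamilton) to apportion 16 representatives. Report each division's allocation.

Red: 4, Blue: 7, Green: 5

Total 27352; standard divisor 27352/16 ≈ 1709.5.
Standard quotas: Red 3.5741, Blue 7.4671, Green 4.9588.
Lower quotas: Red 3, Blue 7, Green 4 (sum 14, leaving 2 seats).
Remainders in descending order: Green 0.9588, Red 0.5741, Blue 0.4671.
Largest remainders: Green, Red receive the extra seats.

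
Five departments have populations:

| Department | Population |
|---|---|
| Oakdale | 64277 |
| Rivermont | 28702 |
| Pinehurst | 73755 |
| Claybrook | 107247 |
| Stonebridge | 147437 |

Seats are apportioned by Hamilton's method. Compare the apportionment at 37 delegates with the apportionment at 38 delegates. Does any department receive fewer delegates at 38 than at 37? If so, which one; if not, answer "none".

At 37 seats: Oakdale 6, Rivermont 3, Pinehurst 6, Claybrook 9, Stonebridge 13.
At 38 seats: Oakdale 6, Rivermont 2, Pinehurst 7, Claybrook 10, Stonebridge 13.
Rivermont drops from 3 to 2.

Rivermont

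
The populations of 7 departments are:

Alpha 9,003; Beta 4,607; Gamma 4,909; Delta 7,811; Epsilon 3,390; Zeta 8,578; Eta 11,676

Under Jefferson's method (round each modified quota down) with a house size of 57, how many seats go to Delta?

9

Standard divisor 49974/57 ≈ 876.737; standard quotas: Alpha 10.269, Beta 5.255, Gamma 5.599, Delta 8.909, Epsilon 3.867, Zeta 9.784, Eta 13.318.
Rounding down gives 10, 5, 5, 8, 3, 9, 13 = 53 seats, so the divisor must be adjusted.
With modified divisor 830: modified quotas Alpha 10.847, Beta 5.551, Gamma 5.914, Delta 9.411, Epsilon 4.084, Zeta 10.335, Eta 14.067.
Rounding down: Alpha 10, Beta 5, Gamma 5, Delta 9, Epsilon 4, Zeta 10, Eta 14 (total 57).
Delta receives 9.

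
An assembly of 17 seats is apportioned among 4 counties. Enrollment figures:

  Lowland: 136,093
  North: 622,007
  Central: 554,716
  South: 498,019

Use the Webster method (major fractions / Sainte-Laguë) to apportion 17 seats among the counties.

Lowland 1; North 6; Central 5; South 5

Standard divisor 1810835/17 ≈ 106519.706; standard quotas: Lowland 1.278, North 5.839, Central 5.208, South 4.675.
Rounding to the nearest integer gives Lowland 1, North 6, Central 5, South 5 — total 17, matching the house size, so no adjustment is needed.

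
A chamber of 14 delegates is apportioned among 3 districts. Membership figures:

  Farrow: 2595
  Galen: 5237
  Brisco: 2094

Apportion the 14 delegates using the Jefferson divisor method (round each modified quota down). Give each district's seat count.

Standard divisor 9926/14 ≈ 709; standard quotas: Farrow 3.660, Galen 7.386, Brisco 2.953.
Rounding down gives 3, 7, 2 = 12 seats, so the divisor must be adjusted.
With modified divisor 652.86: modified quotas Farrow 3.975, Galen 8.022, Brisco 3.207.
Rounding down: Farrow 3, Galen 8, Brisco 3 (total 14).

Farrow 3; Galen 8; Brisco 3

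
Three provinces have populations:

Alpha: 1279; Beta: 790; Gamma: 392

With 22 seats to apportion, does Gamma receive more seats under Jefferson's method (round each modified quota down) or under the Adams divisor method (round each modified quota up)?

Jefferson: Alpha 12, Beta 7, Gamma 3.
Adams: Alpha 11, Beta 7, Gamma 4.
Gamma gets 3 under Jefferson and 4 under Adams.

Adams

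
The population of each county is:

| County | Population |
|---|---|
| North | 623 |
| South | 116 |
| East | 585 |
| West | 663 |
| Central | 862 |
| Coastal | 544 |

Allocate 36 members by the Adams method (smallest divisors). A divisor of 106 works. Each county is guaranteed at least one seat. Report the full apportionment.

North 6; South 2; East 6; West 7; Central 9; Coastal 6

With modified divisor 106: modified quotas North 5.877, South 1.094, East 5.519, West 6.255, Central 8.132, Coastal 5.132.
Rounding up: North 6, South 2, East 6, West 7, Central 9, Coastal 6 (total 36).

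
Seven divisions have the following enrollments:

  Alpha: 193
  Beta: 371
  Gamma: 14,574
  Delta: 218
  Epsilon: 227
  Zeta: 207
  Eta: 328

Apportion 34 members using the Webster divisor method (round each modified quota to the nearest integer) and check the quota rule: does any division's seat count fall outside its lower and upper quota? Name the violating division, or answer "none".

Gamma

Standard quotas: Alpha 0.407, Beta 0.783, Gamma 30.743, Delta 0.460, Epsilon 0.479, Zeta 0.437, Eta 0.692.
Webster allocation: Alpha 0, Beta 1, Gamma 32, Delta 0, Epsilon 0, Zeta 0, Eta 1.
Gamma has quota 30.743 (lower 30, upper 31) but receives 32 — outside the quota interval.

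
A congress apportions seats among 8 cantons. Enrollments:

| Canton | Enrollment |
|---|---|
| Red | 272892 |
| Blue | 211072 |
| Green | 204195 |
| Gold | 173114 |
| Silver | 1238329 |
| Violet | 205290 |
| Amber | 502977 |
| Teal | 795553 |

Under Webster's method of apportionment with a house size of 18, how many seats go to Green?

1

Standard divisor 3603422/18 ≈ 200190.111; standard quotas: Red 1.363, Blue 1.054, Green 1.020, Gold 0.865, Silver 6.186, Violet 1.025, Amber 2.512, Teal 3.974.
Rounding to the nearest integer gives Red 1, Blue 1, Green 1, Gold 1, Silver 6, Violet 1, Amber 3, Teal 4 — total 18, matching the house size, so no adjustment is needed.
Green receives 1.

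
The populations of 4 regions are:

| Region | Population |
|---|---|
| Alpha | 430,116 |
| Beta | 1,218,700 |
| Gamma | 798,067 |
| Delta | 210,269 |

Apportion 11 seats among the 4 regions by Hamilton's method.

The standard divisor is 2657152/11 ≈ 241559.273.
Standard quotas: Alpha 1.7806, Beta 5.0451, Gamma 3.3038, Delta 0.8705.
Lower quotas: Alpha 1, Beta 5, Gamma 3, Delta 0 (sum 9, leaving 2 seats).
Remainders in descending order: Delta 0.8705, Alpha 0.7806, Gamma 0.3038, Beta 0.0451.
Largest remainders: Delta, Alpha receive the extra seats.

Alpha 2, Beta 5, Gamma 3, Delta 1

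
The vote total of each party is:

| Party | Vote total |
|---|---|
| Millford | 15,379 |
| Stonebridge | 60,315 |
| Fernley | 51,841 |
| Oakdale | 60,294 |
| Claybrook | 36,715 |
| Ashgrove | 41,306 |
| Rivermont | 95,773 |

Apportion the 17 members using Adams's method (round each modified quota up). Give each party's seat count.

Standard divisor 361623/17 ≈ 21271.941; standard quotas: Millford 0.723, Stonebridge 2.835, Fernley 2.437, Oakdale 2.834, Claybrook 1.726, Ashgrove 1.942, Rivermont 4.502.
Rounding up gives 1, 3, 3, 3, 2, 2, 5 = 19 seats, so the divisor must be adjusted.
With modified divisor 28000: modified quotas Millford 0.549, Stonebridge 2.154, Fernley 1.851, Oakdale 2.153, Claybrook 1.311, Ashgrove 1.475, Rivermont 3.420.
Rounding up: Millford 1, Stonebridge 3, Fernley 2, Oakdale 3, Claybrook 2, Ashgrove 2, Rivermont 4 (total 17).

Millford: 1, Stonebridge: 3, Fernley: 2, Oakdale: 3, Claybrook: 2, Ashgrove: 2, Rivermont: 4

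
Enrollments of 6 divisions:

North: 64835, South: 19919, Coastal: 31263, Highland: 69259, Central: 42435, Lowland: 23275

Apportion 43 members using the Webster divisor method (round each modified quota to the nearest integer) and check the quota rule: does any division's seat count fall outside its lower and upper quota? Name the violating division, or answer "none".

none

Standard quotas: North 11.108, South 3.413, Coastal 5.356, Highland 11.866, Central 7.270, Lowland 3.988.
Webster allocation: North 11, South 4, Coastal 5, Highland 12, Central 7, Lowland 4.
Every allocation lies between the lower and upper quota.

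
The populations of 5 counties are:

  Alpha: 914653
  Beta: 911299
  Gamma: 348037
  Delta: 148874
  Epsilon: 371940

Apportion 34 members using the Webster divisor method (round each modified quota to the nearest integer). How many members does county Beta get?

11

Standard divisor 2694803/34 ≈ 79258.912; standard quotas: Alpha 11.540, Beta 11.498, Gamma 4.391, Delta 1.878, Epsilon 4.693.
Rounding to the nearest integer gives Alpha 12, Beta 11, Gamma 4, Delta 2, Epsilon 5 — total 34, matching the house size, so no adjustment is needed.
Beta receives 11.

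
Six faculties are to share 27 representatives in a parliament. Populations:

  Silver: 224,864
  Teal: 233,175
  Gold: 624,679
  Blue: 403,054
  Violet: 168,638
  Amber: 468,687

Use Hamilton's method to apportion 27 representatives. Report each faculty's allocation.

Silver: 3; Teal: 3; Gold: 8; Blue: 5; Violet: 2; Amber: 6

Total 2123097; standard divisor 2123097/27 ≈ 78633.222.
Standard quotas: Silver 2.8597, Teal 2.9653, Gold 7.9442, Blue 5.1257, Violet 2.1446, Amber 5.9604.
Lower quotas: Silver 2, Teal 2, Gold 7, Blue 5, Violet 2, Amber 5 (sum 23, leaving 4 seats).
Remainders in descending order: Teal 0.9653, Amber 0.9604, Gold 0.9442, Silver 0.8597, Violet 0.1446, Blue 0.1257.
The surplus seats go to Teal, Amber, Gold, Silver.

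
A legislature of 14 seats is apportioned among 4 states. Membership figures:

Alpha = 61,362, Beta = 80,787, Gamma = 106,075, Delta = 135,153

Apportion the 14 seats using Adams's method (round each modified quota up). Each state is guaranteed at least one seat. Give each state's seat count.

Alpha=2; Beta=3; Gamma=4; Delta=5

Standard divisor 383377/14 ≈ 27384.071; standard quotas: Alpha 2.241, Beta 2.950, Gamma 3.874, Delta 4.935.
Rounding up gives 3, 3, 4, 5 = 15 seats, so the divisor must be adjusted.
With modified divisor 32200: modified quotas Alpha 1.906, Beta 2.509, Gamma 3.294, Delta 4.197.
Rounding up: Alpha 2, Beta 3, Gamma 4, Delta 5 (total 14).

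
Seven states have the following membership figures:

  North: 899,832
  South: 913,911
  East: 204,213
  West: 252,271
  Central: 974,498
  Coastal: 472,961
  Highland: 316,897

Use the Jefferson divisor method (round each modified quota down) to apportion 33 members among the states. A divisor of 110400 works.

With modified divisor 110400: modified quotas North 8.151, South 8.278, East 1.850, West 2.285, Central 8.827, Coastal 4.284, Highland 2.870.
Rounding down: North 8, South 8, East 1, West 2, Central 8, Coastal 4, Highland 2 (total 33).

North=8; South=8; East=1; West=2; Central=8; Coastal=4; Highland=2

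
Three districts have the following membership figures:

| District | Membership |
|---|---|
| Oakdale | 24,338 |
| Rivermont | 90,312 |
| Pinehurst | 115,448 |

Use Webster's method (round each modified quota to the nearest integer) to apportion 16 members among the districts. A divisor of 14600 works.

Oakdale 2, Rivermont 6, Pinehurst 8

With modified divisor 14600: modified quotas Oakdale 1.667, Rivermont 6.186, Pinehurst 7.907.
Rounding to the nearest integer: Oakdale 2, Rivermont 6, Pinehurst 8 (total 16).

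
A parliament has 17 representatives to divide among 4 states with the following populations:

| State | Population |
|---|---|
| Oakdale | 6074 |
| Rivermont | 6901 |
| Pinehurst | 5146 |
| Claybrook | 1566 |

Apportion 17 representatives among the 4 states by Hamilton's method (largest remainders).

Oakdale=5, Rivermont=6, Pinehurst=5, Claybrook=1

The standard divisor is 19687/17 ≈ 1158.059.
Standard quotas: Oakdale 5.2450, Rivermont 5.9591, Pinehurst 4.4436, Claybrook 1.3523.
Lower quotas: Oakdale 5, Rivermont 5, Pinehurst 4, Claybrook 1 (sum 15, leaving 2 seats).
Remainders in descending order: Rivermont 0.9591, Pinehurst 0.4436, Claybrook 0.3523, Oakdale 0.2450.
Largest remainders: Rivermont, Pinehurst receive the extra seats.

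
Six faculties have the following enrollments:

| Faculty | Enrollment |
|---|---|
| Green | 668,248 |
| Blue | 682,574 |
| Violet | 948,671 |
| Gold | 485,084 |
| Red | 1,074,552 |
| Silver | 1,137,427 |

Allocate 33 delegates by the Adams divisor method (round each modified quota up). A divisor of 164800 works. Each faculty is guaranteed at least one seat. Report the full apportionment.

Green 5, Blue 5, Violet 6, Gold 3, Red 7, Silver 7

With modified divisor 164800: modified quotas Green 4.055, Blue 4.142, Violet 5.756, Gold 2.943, Red 6.520, Silver 6.902.
Rounding up: Green 5, Blue 5, Violet 6, Gold 3, Red 7, Silver 7 (total 33).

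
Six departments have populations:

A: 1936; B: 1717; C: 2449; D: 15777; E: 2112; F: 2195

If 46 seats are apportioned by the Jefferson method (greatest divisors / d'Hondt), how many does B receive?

Standard divisor 26186/46 ≈ 569.261; standard quotas: A 3.401, B 3.016, C 4.302, D 27.715, E 3.710, F 3.856.
Rounding down gives 3, 3, 4, 27, 3, 3 = 43 seats, so the divisor must be adjusted.
With modified divisor 540: modified quotas A 3.585, B 3.180, C 4.535, D 29.217, E 3.911, F 4.065.
Rounding down: A 3, B 3, C 4, D 29, E 3, F 4 (total 46).
B receives 3.

3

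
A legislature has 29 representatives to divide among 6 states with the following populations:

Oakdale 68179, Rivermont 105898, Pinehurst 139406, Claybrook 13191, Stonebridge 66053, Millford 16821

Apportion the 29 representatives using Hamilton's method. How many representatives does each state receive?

Oakdale 5, Rivermont 7, Pinehurst 10, Claybrook 1, Stonebridge 5, Millford 1

Total 409548; standard divisor 409548/29 ≈ 14122.345.
Standard quotas: Oakdale 4.8277, Rivermont 7.4986, Pinehurst 9.8713, Claybrook 0.9341, Stonebridge 4.6772, Millford 1.1911.
Lower quotas: Oakdale 4, Rivermont 7, Pinehurst 9, Claybrook 0, Stonebridge 4, Millford 1 (sum 25, leaving 4 seats).
Remainders in descending order: Claybrook 0.9341, Pinehurst 0.8713, Oakdale 0.8277, Stonebridge 0.6772, Rivermont 0.4986, Millford 0.1911.
Largest remainders: Claybrook, Pinehurst, Oakdale, Stonebridge receive the extra seats.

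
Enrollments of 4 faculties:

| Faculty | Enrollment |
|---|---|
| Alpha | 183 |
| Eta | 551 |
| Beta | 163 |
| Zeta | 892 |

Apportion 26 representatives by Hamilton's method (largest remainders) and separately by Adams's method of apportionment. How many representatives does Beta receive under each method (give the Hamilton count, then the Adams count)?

2 and 3

Hamilton: Alpha 3, Eta 8, Beta 2, Zeta 13.
Adams: Alpha 3, Eta 8, Beta 3, Zeta 12.
Beta gets 2 under Hamilton and 3 under Adams.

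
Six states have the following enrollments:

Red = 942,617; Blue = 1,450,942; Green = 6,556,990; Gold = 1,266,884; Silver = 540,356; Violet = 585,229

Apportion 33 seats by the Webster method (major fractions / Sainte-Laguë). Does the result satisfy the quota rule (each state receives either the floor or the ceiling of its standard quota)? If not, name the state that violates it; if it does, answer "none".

Green

Standard quotas: Red 2.742, Blue 4.221, Green 19.076, Gold 3.686, Silver 1.572, Violet 1.703.
Webster allocation: Red 3, Blue 4, Green 18, Gold 4, Silver 2, Violet 2.
Green has quota 19.076 (lower 19, upper 20) but receives 18 — outside the quota interval.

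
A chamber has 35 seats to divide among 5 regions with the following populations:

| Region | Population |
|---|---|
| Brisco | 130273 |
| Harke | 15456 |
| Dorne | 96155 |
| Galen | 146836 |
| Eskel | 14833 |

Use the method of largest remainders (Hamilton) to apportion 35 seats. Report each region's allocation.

Brisco 11; Harke 2; Dorne 8; Galen 13; Eskel 1

Total 403553; standard divisor 403553/35 ≈ 11530.086.
Standard quotas: Brisco 11.2985, Harke 1.3405, Dorne 8.3395, Galen 12.7350, Eskel 1.2865.
Lower quotas: Brisco 11, Harke 1, Dorne 8, Galen 12, Eskel 1 (sum 33, leaving 2 seats).
Remainders in descending order: Galen 0.7350, Harke 0.3405, Dorne 0.3395, Brisco 0.2985, Eskel 0.2865.
Largest remainders: Galen, Harke receive the extra seats.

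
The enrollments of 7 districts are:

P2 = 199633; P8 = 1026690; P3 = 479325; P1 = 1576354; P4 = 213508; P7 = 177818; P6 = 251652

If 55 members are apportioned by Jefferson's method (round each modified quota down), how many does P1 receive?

Standard divisor 3924980/55 ≈ 71363.273; standard quotas: P2 2.797, P8 14.387, P3 6.717, P1 22.089, P4 2.992, P7 2.492, P6 3.526.
Rounding down gives 2, 14, 6, 22, 2, 2, 3 = 51 seats, so the divisor must be adjusted.
With modified divisor 67500: modified quotas P2 2.958, P8 15.210, P3 7.101, P1 23.353, P4 3.163, P7 2.634, P6 3.728.
Rounding down: P2 2, P8 15, P3 7, P1 23, P4 3, P7 2, P6 3 (total 55).
P1 receives 23.

23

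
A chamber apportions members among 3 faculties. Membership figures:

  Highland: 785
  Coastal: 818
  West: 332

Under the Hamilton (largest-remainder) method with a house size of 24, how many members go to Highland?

Standard divisor: 1935 ÷ 24 ≈ 80.625.
Standard quotas: Highland 9.736, Coastal 10.146, West 4.118.
Lower quotas: Highland 9, Coastal 10, West 4 (sum 23, leaving 1 seat).
Remainders in descending order: Highland 0.736, Coastal 0.146, West 0.118.
The surplus seat goes to Highland.
Highland receives 10.

10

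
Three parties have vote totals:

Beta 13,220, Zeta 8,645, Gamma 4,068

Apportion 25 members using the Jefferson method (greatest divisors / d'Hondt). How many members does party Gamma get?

Standard divisor 25933/25 ≈ 1037.32; standard quotas: Beta 12.744, Zeta 8.334, Gamma 3.922.
Rounding down gives 12, 8, 3 = 23 seats, so the divisor must be adjusted.
With modified divisor 1000: modified quotas Beta 13.220, Zeta 8.645, Gamma 4.068.
Rounding down: Beta 13, Zeta 8, Gamma 4 (total 25).
Gamma receives 4.

4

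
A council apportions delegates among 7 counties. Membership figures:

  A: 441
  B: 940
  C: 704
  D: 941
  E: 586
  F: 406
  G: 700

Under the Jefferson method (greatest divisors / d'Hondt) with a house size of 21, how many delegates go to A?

Standard divisor 4718/21 ≈ 224.667; standard quotas: A 1.963, B 4.184, C 3.134, D 4.188, E 2.608, F 1.807, G 3.116.
Rounding down gives 1, 4, 3, 4, 2, 1, 3 = 18 seats, so the divisor must be adjusted.
With modified divisor 190: modified quotas A 2.321, B 4.947, C 3.705, D 4.953, E 3.084, F 2.137, G 3.684.
Rounding down: A 2, B 4, C 3, D 4, E 3, F 2, G 3 (total 21).
A receives 2.

2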